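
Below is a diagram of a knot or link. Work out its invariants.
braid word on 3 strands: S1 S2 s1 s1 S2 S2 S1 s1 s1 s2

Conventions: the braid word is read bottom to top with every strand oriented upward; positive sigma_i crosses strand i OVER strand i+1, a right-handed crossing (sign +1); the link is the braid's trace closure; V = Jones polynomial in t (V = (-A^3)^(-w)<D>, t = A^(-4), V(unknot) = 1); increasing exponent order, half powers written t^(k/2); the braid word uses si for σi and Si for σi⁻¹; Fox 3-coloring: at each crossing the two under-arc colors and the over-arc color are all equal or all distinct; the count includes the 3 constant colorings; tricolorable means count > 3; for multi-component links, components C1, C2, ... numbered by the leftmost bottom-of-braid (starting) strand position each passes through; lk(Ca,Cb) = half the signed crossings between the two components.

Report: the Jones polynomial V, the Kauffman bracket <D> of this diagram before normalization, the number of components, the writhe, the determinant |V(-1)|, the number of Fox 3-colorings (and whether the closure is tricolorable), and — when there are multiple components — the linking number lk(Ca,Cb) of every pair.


V = -t^-3 + t^-2 - t^-1 + 3 - t + t^2 - t^3
<D> = -A^-12 + A^-8 - A^-4 + 3 - A^4 + A^8 - A^12 (w = 0)
1 component over 10 crossings, w = 0
27 Fox colorings among 3^10, |V(-1)| = 9: tricolorable
why: w = 0 shifts under R1 moves; the (-A^3)^(0) factor cancels that in V


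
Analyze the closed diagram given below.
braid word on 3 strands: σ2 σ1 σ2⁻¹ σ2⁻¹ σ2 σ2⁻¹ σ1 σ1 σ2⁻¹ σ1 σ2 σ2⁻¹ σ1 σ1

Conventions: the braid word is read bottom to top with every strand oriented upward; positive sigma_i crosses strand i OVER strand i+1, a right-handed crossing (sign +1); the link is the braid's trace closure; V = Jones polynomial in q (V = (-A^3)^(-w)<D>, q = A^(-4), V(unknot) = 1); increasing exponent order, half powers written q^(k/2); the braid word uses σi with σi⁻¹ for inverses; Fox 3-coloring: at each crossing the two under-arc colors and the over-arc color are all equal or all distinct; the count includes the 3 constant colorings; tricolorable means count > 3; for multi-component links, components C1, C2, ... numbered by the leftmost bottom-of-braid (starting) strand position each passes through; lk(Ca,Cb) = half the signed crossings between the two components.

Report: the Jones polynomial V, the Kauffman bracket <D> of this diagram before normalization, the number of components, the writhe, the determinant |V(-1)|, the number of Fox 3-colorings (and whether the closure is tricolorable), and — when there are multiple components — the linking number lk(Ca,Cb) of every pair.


V(q) = q + q^3 - q^4
bracket: -A^-4 + 1 + A^8, w = +4
1 component, writhe +4, over 14 crossings
det 3, colorings 9 of 3^14 — tricolorable
observation: w = +4 (over 14 crossings) is diagram-only; (-A^3)^(-4) removes it from V


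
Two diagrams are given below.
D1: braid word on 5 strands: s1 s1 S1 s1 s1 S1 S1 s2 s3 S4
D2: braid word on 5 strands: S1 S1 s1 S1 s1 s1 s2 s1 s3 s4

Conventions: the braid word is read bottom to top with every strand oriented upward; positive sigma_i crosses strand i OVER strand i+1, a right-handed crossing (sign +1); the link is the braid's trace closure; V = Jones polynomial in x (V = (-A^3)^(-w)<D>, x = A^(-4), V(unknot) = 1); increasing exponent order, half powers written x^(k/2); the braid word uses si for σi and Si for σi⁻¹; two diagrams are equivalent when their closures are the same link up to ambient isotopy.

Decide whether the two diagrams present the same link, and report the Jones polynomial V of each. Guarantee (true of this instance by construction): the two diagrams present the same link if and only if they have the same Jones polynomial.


same link: yes
V(D1) = 1  [10 crossings, <D> = A^6, w = +2]
V(D2) = 1  [10 crossings, <D> = A^12, w = +4]
insight: all 2 diagrams share one V(x), hence one class


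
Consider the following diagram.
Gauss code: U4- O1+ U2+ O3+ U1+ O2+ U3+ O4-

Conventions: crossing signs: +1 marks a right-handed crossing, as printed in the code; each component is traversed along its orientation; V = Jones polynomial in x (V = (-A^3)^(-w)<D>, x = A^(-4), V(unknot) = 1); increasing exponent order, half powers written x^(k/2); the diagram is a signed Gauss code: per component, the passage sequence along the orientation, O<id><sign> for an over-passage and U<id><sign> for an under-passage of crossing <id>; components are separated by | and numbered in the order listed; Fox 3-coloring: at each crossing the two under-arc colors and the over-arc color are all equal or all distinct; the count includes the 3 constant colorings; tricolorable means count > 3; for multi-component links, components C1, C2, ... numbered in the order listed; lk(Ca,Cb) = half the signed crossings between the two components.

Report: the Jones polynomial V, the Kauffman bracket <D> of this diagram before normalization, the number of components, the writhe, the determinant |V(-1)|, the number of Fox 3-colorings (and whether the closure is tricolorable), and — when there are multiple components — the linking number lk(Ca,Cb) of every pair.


V(x) = x + x^3 - x^4
bracket: -A^-10 + A^-6 + A^2, w = +2
1 component, writhe +2, over 4 crossings
det 3, colorings 9 of 3^4 — tricolorable
observation: the span of V is 3, forcing >= 3 crossings in any diagram


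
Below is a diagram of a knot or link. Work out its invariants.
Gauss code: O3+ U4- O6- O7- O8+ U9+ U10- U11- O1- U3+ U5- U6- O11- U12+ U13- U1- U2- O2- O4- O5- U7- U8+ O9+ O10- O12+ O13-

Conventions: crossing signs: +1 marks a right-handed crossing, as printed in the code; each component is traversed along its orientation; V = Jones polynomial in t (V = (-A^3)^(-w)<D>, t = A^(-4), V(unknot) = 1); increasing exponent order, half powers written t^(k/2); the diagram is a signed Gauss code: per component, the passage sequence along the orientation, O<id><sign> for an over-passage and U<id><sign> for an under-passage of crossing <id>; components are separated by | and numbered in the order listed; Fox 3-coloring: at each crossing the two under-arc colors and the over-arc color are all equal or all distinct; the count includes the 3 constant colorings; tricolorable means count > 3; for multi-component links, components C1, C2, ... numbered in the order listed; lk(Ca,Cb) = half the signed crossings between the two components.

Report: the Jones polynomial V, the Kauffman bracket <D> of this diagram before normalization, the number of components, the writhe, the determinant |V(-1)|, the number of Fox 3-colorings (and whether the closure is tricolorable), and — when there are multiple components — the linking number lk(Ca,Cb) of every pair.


V(t) = -t^-4 + t^-3 + t^-1
bracket: -A^-11 - A^-3 + A, w = -5
1 component, writhe -5, over 13 crossings
det 3, colorings 9 of 3^13 — tricolorable
observation: the span of V is 3, forcing >= 3 crossings in any diagram


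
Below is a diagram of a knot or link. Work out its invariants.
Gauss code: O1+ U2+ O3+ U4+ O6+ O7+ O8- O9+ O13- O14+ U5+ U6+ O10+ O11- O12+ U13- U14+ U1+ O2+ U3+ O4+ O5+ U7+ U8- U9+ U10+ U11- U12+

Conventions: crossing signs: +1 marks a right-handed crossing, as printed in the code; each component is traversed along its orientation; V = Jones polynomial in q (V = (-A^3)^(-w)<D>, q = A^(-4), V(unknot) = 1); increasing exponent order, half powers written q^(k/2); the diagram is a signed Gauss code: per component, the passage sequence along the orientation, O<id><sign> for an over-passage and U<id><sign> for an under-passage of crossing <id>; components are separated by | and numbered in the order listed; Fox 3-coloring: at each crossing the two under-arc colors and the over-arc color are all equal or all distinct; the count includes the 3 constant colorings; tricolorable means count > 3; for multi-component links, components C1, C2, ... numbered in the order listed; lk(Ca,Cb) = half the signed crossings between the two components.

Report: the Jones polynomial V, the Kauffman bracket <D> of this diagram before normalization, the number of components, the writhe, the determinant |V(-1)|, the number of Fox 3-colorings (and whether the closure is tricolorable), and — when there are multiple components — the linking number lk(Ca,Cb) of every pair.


V(q) = q^3 + q^5 - q^6 + q^7 - q^8 + q^9 - q^10
bracket: -A^-16 + A^-12 - A^-8 + A^-4 - 1 + A^4 + A^12, w = +8
1 component, writhe +8, over 14 crossings
det 7, colorings 3 of 3^14 — not tricolorable
observation: w = +8 (over 14 crossings) is diagram-only; (-A^3)^(-8) removes it from V


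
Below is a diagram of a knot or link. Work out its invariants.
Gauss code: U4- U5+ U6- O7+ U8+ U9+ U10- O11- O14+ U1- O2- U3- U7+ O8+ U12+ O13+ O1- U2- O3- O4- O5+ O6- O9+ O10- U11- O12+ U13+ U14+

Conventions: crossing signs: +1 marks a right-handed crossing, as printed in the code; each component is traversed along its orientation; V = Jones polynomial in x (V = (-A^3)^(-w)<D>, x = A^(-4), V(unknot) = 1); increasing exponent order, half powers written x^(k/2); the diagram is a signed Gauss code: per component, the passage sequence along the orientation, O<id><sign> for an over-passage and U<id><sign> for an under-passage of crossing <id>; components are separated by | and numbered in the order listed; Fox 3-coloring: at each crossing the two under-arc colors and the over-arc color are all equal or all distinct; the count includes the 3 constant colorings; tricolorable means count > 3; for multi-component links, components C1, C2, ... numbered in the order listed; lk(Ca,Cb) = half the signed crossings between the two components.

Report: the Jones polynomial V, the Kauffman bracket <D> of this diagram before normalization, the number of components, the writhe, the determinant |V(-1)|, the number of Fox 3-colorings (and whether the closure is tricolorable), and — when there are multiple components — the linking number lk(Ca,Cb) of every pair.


V(x) = x^-4 - 2x^-3 + 3x^-2 - 4x^-1 + 5 - 4x + 3x^2 - 2x^3 + x^4
bracket: A^-16 - 2A^-12 + 3A^-8 - 4A^-4 + 5 - 4A^4 + 3A^8 - 2A^12 + A^16, w = 0
1 component, writhe 0, over 14 crossings
det 25, colorings 3 of 3^14 — not tricolorable
observation: the span of V is 8, forcing >= 8 crossings in any diagram


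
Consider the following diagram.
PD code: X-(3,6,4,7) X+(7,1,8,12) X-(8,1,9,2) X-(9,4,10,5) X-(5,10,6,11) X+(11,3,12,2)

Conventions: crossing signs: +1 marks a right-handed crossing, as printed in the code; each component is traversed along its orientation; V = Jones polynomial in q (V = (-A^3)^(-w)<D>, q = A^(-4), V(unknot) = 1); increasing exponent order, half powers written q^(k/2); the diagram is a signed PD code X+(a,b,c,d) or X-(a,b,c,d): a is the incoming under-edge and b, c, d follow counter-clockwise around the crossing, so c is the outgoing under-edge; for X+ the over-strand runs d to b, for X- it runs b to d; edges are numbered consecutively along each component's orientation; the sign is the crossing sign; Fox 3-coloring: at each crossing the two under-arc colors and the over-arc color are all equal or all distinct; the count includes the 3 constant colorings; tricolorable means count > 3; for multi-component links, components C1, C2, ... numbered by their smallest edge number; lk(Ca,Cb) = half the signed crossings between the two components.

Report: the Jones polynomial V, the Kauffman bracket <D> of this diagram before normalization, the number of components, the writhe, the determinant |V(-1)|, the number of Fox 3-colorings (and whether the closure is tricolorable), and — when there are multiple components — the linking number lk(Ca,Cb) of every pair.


V = -q^-4 + q^-3 + q^-1
<D> = A^-2 + A^6 - A^10 (w = -2)
1 component over 6 crossings, w = -2
9 Fox colorings among 3^6, |V(-1)| = 3: tricolorable
why: w = -2 (over 6 crossings) is diagram-only; (-A^3)^(2) removes it from V


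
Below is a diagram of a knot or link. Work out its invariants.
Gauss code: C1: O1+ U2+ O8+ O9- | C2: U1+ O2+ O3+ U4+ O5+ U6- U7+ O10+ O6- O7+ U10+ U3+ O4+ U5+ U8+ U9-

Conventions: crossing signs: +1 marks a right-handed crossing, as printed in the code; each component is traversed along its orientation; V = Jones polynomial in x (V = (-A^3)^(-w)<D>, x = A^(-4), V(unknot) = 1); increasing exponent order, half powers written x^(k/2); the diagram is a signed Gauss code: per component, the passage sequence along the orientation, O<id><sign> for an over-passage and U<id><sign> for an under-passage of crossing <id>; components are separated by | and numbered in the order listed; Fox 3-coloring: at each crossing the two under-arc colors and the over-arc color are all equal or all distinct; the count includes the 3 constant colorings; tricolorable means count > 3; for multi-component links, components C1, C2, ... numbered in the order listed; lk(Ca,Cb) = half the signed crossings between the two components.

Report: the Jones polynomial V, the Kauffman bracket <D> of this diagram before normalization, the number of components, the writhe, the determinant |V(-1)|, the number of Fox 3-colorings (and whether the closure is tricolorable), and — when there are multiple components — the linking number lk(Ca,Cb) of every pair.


Jones polynomial: V(x) = -x^(3/2) - 2x^(7/2) + x^(9/2) - x^(11/2) + x^(13/2)
<D> = A^-8 - A^-4 + 1 - 2A^4 - A^12; writhe +6
components 2, writhe +6 (10 crossings)
linking number lk(C1,C2) = +1
3-colorings: 9 of 3^10, det 6 — tricolorable
note: the span of V is 5, within the link bound 10 + 2 - 1


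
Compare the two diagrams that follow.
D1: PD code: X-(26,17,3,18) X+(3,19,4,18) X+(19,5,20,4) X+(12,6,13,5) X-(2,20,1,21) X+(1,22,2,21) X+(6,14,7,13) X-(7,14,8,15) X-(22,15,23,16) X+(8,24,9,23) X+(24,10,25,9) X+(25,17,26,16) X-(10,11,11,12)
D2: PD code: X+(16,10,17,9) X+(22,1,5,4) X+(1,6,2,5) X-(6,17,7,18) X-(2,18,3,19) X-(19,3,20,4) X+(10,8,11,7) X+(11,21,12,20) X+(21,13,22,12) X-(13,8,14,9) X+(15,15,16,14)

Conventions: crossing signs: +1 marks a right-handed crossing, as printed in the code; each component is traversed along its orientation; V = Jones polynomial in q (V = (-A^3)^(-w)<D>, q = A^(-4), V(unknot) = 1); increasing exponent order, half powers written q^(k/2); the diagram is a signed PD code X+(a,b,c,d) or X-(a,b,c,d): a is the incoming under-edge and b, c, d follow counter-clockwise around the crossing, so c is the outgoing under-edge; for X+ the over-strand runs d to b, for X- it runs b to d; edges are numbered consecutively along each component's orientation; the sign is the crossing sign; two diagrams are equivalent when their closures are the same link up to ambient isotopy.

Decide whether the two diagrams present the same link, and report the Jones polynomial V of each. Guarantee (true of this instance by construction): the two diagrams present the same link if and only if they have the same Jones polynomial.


same link: no
V(D1) = -q^(1/2) - q^(5/2) - q^(7/2) + q^(13/2)  [13 crossings, <D> = -A^-17 + A^-5 + A^-1 + A^7, w = +3]
V(D2) = -q^(-3/2) + q^(-1/2) - 2q^(1/2) + q^(3/2) - 2q^(5/2) + q^(7/2)  (w +3, c 11, <D> = -A^-5 + 2A^-1 - A^3 + 2A^7 - A^11 + A^15)
note: V(q) takes 2 values over 2 diagrams, fixing the grouping


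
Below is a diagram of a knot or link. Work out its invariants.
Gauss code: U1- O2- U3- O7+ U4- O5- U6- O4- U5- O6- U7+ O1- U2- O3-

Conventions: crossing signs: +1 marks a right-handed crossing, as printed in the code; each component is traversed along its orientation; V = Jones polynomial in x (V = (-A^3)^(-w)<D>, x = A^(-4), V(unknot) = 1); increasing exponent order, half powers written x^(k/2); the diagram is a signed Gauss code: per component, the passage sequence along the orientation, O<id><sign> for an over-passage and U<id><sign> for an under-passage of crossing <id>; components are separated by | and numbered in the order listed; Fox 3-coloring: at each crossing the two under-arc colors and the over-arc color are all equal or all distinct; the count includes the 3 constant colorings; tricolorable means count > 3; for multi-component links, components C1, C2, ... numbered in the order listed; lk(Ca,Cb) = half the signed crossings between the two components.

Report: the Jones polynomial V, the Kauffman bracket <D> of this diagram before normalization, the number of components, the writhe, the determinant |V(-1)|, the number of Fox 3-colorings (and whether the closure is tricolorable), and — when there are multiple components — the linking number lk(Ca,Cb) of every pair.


V = x^-8 - 2x^-7 + x^-6 - 2x^-5 + 2x^-4 + x^-2
<D> = -A^-7 - 2A + 2A^5 - A^9 + 2A^13 - A^17 (w = -5)
1 component over 7 crossings, w = -5
27 Fox colorings among 3^7, |V(-1)| = 9: tricolorable
why: w = -5 (over 7 crossings) is diagram-only; (-A^3)^(5) removes it from V


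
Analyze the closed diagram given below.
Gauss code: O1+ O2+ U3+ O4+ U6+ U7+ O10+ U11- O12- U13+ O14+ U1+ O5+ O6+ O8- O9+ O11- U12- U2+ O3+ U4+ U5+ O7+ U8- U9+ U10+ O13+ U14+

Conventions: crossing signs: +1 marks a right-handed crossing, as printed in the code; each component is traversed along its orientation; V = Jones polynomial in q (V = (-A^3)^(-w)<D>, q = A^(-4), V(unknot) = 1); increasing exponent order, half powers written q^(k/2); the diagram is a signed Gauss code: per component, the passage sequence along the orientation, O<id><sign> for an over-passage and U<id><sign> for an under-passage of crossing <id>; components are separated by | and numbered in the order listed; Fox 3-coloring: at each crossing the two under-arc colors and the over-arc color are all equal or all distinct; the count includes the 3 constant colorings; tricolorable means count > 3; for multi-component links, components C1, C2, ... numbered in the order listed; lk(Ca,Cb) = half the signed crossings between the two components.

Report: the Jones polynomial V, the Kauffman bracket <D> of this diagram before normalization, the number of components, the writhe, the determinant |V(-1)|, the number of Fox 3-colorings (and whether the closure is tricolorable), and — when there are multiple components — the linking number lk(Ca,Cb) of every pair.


V = q^3 - q^4 + 3q^5 - 4q^6 + 5q^7 - 5q^8 + 5q^9 - 4q^10 + 2q^11 - q^12
<D> = -A^-24 + 2A^-20 - 4A^-16 + 5A^-12 - 5A^-8 + 5A^-4 - 4 + 3A^4 - A^8 + A^12 (w = +8)
1 component over 14 crossings, w = +8
3 Fox colorings among 3^14, |V(-1)| = 31: not tricolorable
why: |V(-1)| = 31: so not tricolorable, since 3 does not divide 31


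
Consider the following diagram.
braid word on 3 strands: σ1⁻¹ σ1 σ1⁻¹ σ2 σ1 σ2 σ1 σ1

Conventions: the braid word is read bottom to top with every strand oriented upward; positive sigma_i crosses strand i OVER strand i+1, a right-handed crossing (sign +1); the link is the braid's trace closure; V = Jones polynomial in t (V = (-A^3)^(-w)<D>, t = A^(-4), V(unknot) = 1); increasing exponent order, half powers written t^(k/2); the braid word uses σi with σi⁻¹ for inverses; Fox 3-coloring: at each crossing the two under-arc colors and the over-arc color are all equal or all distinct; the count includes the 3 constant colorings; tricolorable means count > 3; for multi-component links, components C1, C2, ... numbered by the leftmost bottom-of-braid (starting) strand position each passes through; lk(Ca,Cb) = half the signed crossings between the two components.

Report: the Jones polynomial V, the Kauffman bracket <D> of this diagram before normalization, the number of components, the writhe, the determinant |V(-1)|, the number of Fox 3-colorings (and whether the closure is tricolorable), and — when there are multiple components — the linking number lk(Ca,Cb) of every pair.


Jones polynomial: V(t) = t + t^3 - t^4
<D> = -A^-4 + 1 + A^8; writhe +4
components 1, writhe +4 (8 crossings)
3-colorings: 9 of 3^8, det 3 — tricolorable
note: V spans 3 powers of t: at least 3 crossings in any diagram


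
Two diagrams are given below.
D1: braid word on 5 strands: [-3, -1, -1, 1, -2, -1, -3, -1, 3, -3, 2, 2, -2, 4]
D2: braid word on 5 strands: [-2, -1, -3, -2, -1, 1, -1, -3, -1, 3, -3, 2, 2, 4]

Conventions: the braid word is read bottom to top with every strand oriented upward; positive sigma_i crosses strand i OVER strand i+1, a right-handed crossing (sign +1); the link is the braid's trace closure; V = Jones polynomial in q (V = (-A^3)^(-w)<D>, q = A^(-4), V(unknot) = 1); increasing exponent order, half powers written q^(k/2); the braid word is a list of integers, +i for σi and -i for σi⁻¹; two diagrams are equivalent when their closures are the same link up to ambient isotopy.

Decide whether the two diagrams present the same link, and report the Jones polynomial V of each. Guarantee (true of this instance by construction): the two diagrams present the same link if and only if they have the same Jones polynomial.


same link: yes
V(D1) = -q^-6 + q^-5 - q^-4 + 2q^-3 - q^-2 + q^-1  [14 crossings, <D> = A^-8 - A^-4 + 2 - A^4 + A^8 - A^12, w = -4]
V(D2) = -q^-6 + q^-5 - q^-4 + 2q^-3 - q^-2 + q^-1  (w -4, c 14, <D> = A^-8 - A^-4 + 2 - A^4 + A^8 - A^12)
note: from 14 to 14 crossings by R-moves: one link, two diagrams


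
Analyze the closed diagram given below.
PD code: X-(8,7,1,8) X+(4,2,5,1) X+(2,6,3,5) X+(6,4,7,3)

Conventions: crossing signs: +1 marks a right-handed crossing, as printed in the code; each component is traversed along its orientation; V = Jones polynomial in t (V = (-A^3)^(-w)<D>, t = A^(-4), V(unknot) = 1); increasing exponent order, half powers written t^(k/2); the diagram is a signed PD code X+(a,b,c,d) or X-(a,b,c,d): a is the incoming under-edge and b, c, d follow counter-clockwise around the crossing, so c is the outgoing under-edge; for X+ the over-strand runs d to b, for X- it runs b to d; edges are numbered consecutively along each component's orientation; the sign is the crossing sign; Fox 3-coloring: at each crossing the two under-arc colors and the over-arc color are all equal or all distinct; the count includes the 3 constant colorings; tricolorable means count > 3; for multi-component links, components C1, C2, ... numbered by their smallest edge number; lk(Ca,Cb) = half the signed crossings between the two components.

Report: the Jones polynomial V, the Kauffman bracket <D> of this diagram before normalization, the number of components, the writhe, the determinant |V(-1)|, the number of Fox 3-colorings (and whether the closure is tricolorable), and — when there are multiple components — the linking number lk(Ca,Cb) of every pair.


V(t) = t + t^3 - t^4
bracket: -A^-10 + A^-6 + A^2, w = +2
1 component, writhe +2, over 4 crossings
det 3, colorings 9 of 3^4 — tricolorable
observation: det 3 = |V(-1)|; divisible by 3, so tricolorable


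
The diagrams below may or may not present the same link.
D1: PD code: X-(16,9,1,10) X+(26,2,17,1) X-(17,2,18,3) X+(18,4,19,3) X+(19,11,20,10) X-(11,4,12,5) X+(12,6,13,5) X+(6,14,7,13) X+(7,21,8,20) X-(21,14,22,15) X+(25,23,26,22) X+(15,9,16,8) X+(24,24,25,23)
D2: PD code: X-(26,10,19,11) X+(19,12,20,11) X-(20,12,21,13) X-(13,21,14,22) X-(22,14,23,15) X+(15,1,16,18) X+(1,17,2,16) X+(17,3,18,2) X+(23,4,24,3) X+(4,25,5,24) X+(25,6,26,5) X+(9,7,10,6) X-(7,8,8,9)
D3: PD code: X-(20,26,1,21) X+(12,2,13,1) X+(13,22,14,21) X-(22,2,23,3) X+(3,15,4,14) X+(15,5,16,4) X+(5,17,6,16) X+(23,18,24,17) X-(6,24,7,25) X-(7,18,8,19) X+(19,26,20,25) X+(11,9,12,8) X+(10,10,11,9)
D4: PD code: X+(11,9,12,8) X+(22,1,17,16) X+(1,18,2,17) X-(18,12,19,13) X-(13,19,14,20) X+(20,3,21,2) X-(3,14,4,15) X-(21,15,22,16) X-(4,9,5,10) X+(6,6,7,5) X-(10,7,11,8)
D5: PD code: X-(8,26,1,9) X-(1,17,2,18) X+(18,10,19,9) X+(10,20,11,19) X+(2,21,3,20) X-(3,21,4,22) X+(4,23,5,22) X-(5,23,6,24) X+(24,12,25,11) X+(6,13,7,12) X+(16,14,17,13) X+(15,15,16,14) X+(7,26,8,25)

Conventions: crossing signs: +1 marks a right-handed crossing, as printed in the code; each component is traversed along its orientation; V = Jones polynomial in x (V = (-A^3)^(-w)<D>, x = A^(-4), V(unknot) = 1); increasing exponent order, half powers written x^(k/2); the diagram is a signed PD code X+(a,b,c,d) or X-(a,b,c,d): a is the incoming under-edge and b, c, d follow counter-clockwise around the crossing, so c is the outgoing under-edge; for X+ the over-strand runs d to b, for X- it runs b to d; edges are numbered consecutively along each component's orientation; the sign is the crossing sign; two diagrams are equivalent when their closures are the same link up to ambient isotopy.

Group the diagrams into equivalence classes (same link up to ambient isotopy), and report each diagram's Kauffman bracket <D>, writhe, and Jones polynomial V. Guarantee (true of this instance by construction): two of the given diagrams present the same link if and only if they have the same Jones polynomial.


classes: {D1} | {D2, D3, D5} | {D4}
V(D1) = -x^(1/2) - x^(5/2)  [13 crossings, <D> = A^5 + A^13, w = +5]
V(D2) = -x^(1/2) - x^(3/2) - x^(5/2) + x^(9/2)  [13 crossings, <D> = -A^-9 + A^-1 + A^3 + A^7, w = +3]
D3 (bracket -A^-3 + A^5 + A^9 + A^13; 13 crossings at w = +5): V = -x^(1/2) - x^(3/2) - x^(5/2) + x^(9/2)
V(D4) = x^(-7/2) - 2x^(-5/2) + x^(-3/2) - 2x^(-1/2) + x^(1/2) - x^(3/2)  (w -1, c 11, <D> = A^-9 - A^-5 + 2A^-1 - A^3 + 2A^7 - A^11)
V(D5) = -x^(1/2) - x^(3/2) - x^(5/2) + x^(9/2)  [13 crossings, <D> = -A^-3 + A^5 + A^9 + A^13, w = +5]
insight: V(x) takes 3 values over 5 diagrams, fixing the grouping


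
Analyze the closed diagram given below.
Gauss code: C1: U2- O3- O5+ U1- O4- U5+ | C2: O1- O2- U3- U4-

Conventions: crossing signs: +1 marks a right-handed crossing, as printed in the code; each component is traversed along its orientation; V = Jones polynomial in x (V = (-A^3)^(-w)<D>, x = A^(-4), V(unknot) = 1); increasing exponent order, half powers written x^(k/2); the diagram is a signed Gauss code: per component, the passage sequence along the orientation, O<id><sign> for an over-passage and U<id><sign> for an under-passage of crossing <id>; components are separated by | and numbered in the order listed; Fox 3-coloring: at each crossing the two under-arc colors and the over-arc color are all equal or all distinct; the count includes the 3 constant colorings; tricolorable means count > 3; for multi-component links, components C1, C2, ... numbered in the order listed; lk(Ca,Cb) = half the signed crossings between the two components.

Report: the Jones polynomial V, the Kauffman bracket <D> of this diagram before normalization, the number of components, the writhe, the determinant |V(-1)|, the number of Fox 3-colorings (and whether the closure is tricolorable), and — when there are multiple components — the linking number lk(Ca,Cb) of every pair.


V = -x^(-9/2) - x^(-5/2) + x^(-3/2) - x^(-1/2)
<D> = A^-7 - A^-3 + A + A^9 (w = -3)
2 components over 5 crossings, w = -3
lk(C1,C2): -2
3 Fox colorings among 3^5, |V(-1)| = 4: not tricolorable
why: span 4 respects span(V) <= c + mu - 1 = 6 for this 2-component diagram


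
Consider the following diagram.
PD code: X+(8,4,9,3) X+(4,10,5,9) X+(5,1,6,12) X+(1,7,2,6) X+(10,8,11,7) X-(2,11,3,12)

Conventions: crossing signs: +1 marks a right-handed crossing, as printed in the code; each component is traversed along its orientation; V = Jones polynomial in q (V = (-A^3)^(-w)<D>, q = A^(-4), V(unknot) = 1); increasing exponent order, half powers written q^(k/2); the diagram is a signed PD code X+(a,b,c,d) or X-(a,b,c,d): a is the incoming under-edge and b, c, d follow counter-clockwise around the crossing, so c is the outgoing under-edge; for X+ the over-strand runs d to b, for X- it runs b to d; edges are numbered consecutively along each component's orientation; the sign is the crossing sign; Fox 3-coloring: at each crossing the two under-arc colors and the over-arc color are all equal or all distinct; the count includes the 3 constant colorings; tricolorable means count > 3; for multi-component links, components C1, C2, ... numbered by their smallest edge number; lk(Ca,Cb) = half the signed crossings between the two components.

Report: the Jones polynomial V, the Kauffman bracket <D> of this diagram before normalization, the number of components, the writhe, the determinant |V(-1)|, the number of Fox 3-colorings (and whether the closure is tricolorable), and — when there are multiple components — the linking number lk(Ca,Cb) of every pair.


V = q - q^2 + 2q^3 - q^4 + q^5 - q^6
<D> = -A^-12 + A^-8 - A^-4 + 2 - A^4 + A^8 (w = +4)
1 component over 6 crossings, w = +4
3 Fox colorings among 3^6, |V(-1)| = 7: not tricolorable
why: |V(-1)| = 7: so not tricolorable, since 3 does not divide 7


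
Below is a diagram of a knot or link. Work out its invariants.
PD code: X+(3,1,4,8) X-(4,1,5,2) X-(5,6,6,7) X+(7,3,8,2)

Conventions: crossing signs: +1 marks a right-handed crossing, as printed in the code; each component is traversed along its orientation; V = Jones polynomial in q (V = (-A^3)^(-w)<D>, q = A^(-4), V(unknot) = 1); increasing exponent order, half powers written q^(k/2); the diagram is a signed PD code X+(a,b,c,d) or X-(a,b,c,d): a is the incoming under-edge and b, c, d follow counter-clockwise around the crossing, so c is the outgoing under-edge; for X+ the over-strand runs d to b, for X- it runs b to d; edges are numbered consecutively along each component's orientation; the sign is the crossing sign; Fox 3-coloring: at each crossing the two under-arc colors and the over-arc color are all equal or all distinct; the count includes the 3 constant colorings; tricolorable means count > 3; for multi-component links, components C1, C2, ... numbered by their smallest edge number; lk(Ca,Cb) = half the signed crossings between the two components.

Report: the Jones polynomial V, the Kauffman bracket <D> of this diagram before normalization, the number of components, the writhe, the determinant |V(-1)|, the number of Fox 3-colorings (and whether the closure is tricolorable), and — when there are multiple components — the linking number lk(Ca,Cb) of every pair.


Jones polynomial: V(q) = 1
<D> = 1; writhe 0
components 1, writhe 0 (4 crossings)
3-colorings: 3 of 3^4, det 1 — not tricolorable
note: w = 0 (over 4 crossings) is diagram-only; (-A^3)^(0) removes it from V


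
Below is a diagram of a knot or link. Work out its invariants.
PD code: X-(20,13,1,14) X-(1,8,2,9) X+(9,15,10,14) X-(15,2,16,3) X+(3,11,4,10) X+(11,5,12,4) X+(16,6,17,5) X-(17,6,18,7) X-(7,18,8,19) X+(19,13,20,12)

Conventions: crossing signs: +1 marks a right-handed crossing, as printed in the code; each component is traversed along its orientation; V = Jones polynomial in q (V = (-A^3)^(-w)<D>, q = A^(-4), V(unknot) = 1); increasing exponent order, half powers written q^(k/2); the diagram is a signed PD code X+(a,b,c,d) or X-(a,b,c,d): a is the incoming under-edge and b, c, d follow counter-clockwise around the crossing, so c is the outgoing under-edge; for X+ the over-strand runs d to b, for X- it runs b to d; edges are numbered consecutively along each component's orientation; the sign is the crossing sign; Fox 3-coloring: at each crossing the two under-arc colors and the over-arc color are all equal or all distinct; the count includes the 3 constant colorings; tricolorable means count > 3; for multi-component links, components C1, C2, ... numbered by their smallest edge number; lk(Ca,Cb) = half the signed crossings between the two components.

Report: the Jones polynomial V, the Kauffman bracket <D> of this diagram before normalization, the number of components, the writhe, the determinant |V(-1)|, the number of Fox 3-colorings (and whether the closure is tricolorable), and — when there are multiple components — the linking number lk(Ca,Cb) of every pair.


Jones polynomial: V(q) = -q^-3 + 2q^-2 - 2q^-1 + 3 - 2q + 2q^2 - q^3
<D> = -A^-12 + 2A^-8 - 2A^-4 + 3 - 2A^4 + 2A^8 - A^12; writhe 0
components 1, writhe 0 (10 crossings)
3-colorings: 3 of 3^10, det 13 — not tricolorable
note: V spans 6 powers of q: at least 6 crossings in any diagram


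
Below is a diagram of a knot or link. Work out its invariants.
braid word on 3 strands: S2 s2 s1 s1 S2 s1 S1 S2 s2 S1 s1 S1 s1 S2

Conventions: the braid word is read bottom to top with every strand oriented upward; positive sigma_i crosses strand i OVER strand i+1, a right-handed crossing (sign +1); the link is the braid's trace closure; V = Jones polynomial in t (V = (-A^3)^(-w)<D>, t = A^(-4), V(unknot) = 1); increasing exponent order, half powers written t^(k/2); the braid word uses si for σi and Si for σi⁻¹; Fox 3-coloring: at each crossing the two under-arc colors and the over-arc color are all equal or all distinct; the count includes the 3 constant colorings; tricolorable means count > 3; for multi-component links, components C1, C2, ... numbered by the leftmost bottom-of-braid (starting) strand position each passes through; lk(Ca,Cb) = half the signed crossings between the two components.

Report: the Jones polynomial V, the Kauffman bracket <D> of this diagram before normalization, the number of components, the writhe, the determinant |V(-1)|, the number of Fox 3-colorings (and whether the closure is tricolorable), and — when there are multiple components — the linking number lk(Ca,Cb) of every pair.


V = t^-2 + 2 + t^2
<D> = A^-8 + 2 + A^8 (w = 0)
3 components over 14 crossings, w = 0
lk(C1,C2): +1
lk(C1,C3) = 0
linking number lk(C2,C3) = -1
3 Fox colorings among 3^14, |V(-1)| = 4: not tricolorable
why: det 4 = |V(-1)|; not divisible by 3, so not tricolorable


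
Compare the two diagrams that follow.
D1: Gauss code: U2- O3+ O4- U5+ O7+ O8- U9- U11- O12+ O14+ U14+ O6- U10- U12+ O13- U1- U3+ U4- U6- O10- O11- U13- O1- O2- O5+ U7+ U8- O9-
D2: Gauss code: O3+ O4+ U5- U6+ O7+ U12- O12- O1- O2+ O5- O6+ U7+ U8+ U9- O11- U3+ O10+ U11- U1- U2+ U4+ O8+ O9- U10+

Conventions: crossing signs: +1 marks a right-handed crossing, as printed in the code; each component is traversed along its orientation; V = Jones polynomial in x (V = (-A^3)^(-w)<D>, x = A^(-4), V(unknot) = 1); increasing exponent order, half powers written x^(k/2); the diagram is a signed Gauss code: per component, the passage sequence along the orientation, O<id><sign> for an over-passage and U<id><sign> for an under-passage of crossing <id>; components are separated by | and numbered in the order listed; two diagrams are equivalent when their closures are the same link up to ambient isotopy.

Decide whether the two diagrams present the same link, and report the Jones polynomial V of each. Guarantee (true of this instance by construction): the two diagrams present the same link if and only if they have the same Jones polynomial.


same link: no
V(D1) = -x^-6 + x^-5 - x^-4 + 2x^-3 - x^-2 + x^-1  [14 crossings, <D> = A^-8 - A^-4 + 2 - A^4 + A^8 - A^12, w = -4]
D2 (bracket A^6; 12 crossings at w = +2): V = 1
note: comparing 2 Jones polynomials yields 2 groups


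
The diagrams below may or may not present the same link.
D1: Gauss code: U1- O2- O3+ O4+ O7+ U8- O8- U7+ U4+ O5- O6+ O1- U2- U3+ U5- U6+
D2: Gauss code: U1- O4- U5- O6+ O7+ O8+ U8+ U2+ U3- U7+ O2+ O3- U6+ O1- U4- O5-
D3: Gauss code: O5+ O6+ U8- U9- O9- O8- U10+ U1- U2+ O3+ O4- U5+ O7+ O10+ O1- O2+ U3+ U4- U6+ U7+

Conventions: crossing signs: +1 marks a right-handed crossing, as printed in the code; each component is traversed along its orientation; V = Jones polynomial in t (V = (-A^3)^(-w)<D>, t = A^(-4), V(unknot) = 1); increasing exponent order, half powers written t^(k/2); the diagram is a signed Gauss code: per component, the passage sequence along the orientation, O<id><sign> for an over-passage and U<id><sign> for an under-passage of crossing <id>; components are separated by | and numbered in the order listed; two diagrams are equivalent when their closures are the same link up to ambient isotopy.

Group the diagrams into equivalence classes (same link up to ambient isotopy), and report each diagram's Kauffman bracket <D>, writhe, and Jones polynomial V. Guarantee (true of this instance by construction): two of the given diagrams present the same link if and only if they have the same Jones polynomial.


classes: {D1} | {D2} | {D3}
V(D1) = 1  [8 crossings, <D> = 1, w = 0]
V(D2) = -t^-4 + t^-3 + t^-1  [8 crossings, <D> = A^4 + A^12 - A^16, w = 0]
V(D3) = t + t^3 - t^4  [10 crossings, <D> = -A^-10 + A^-6 + A^2, w = +2]
note: 3 classes among 3 diagrams; unequal V(t) rules out equality


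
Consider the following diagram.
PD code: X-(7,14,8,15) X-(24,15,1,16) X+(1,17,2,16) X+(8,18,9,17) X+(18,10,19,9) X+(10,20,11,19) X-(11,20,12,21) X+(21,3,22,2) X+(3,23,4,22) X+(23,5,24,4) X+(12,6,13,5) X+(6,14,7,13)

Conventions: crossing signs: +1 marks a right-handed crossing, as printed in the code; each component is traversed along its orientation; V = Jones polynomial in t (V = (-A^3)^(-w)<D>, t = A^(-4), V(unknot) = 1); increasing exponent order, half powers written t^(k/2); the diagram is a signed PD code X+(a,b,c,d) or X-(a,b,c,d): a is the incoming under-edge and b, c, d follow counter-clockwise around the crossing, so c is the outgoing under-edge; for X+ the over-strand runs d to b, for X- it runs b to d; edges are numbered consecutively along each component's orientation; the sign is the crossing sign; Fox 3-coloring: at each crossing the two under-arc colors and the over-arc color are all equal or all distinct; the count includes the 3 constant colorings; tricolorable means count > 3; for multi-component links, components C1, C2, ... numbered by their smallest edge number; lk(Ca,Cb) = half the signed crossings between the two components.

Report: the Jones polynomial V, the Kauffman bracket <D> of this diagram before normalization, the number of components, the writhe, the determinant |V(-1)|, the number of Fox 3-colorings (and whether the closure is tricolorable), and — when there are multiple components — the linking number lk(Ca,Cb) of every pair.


V = t^2 + 2t^4 - 2t^5 + t^6 - 2t^7 + t^8
<D> = A^-14 - 2A^-10 + A^-6 - 2A^-2 + 2A^2 + A^10 (w = +6)
1 component over 12 crossings, w = +6
27 Fox colorings among 3^12, |V(-1)| = 9: tricolorable
why: |V(-1)| = 9: so tricolorable, since 3 divides 9


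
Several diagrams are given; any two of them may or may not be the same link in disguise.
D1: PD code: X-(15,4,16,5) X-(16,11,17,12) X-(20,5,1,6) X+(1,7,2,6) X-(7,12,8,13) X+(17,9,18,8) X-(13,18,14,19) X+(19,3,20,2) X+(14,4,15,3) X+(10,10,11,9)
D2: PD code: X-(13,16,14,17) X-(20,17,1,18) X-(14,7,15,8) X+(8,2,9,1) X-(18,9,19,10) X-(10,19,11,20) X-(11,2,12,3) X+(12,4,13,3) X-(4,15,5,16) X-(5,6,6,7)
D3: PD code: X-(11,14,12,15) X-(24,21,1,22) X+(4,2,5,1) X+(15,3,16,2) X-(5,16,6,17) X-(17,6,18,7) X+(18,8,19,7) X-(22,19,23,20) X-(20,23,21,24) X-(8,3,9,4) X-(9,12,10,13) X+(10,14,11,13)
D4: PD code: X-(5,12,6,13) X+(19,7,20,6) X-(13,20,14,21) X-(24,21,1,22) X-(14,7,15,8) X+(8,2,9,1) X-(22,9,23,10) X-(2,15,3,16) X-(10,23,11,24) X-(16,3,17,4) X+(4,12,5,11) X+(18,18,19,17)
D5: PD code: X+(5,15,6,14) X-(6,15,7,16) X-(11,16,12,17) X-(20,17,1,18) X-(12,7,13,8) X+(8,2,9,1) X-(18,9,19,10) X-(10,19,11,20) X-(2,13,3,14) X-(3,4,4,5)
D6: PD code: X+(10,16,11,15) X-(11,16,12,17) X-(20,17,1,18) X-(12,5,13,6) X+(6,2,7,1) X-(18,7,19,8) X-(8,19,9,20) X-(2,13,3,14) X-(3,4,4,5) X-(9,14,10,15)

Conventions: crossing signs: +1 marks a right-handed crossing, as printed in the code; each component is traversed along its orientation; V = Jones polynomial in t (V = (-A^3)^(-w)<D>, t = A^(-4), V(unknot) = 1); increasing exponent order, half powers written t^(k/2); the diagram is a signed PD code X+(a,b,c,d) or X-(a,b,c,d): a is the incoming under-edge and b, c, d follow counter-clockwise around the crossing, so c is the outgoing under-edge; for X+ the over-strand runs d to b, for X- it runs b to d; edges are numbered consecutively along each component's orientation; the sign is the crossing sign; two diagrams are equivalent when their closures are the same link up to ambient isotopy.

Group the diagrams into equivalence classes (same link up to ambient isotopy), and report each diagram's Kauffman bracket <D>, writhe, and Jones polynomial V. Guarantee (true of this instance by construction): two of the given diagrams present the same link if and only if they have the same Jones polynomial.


classes: {D1} | {D2, D4, D5, D6} | {D3}
V(D1) = 1  [10 crossings, <D> = 1, w = 0]
D2 (bracket A^-14 - A^-10 + 2A^-6 - A^-2 + A^2 - A^6; 10 crossings at w = -6): V = -t^-6 + t^-5 - t^-4 + 2t^-3 - t^-2 + t^-1
D3 (bracket A^-8 + 1 - A^4; 12 crossings at w = -4): V = -t^-4 + t^-3 + t^-1
D4 (bracket A^-8 - A^-4 + 2 - A^4 + A^8 - A^12; 12 crossings at w = -4): V = -t^-6 + t^-5 - t^-4 + 2t^-3 - t^-2 + t^-1
V(D5) = -t^-6 + t^-5 - t^-4 + 2t^-3 - t^-2 + t^-1  [10 crossings, <D> = A^-14 - A^-10 + 2A^-6 - A^-2 + A^2 - A^6, w = -6]
D6 (bracket A^-14 - A^-10 + 2A^-6 - A^-2 + A^2 - A^6; 10 crossings at w = -6): V = -t^-6 + t^-5 - t^-4 + 2t^-3 - t^-2 + t^-1
note: V(t) takes 3 values over 6 diagrams, fixing the grouping
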